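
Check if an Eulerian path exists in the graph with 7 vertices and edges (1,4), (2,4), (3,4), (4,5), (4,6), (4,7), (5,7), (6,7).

Step 1: Find the degree of each vertex:
  deg(1) = 1
  deg(2) = 1
  deg(3) = 1
  deg(4) = 6
  deg(5) = 2
  deg(6) = 2
  deg(7) = 3

Step 2: Count vertices with odd degree:
  Odd-degree vertices: 1, 2, 3, 7 (4 total)

Step 3: Apply Euler's theorem:
  - Eulerian circuit exists iff graph is connected and all vertices have even degree
  - Eulerian path exists iff graph is connected and has 0 or 2 odd-degree vertices

Graph has 4 odd-degree vertices (need 0 or 2).
Neither Eulerian path nor Eulerian circuit exists.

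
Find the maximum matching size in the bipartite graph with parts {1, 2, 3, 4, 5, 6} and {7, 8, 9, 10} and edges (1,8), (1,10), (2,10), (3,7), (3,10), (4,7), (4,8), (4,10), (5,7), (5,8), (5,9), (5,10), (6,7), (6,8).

Step 1: List the neighbors of each left vertex:
  1: 8, 10
  2: 10
  3: 7, 10
  4: 7, 8, 10
  5: 7, 8, 9, 10
  6: 7, 8

Step 2: Greedily match left vertices, then look for augmenting paths:
  Match 1 -- 8
  Match 2 -- 10
  Match 3 -- 7
  Match 5 -- 9
  No augmenting path remains.

Step 3: Verify this is maximum:
  Matching size 4 = min(|L|, |R|) = min(6, 4), which is an upper bound, so this matching is maximum.

Maximum matching: {(1,8), (2,10), (3,7), (5,9)}
Size: 4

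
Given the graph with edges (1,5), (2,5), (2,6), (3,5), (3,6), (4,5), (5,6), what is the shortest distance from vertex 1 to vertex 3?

Step 1: Build adjacency list:
  1: 5
  2: 5, 6
  3: 5, 6
  4: 5
  5: 1, 2, 3, 4, 6
  6: 2, 3, 5

Step 2: BFS from vertex 1 to find shortest path to 3:
  vertex 5 reached at distance 1
  vertex 2 reached at distance 2
  vertex 3 reached at distance 2

Step 3: Shortest path: 1 -> 5 -> 3
Path length: 2 edges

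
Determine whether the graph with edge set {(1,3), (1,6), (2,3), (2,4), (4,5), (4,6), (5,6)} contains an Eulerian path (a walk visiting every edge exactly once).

Step 1: Find the degree of each vertex:
  deg(1) = 2
  deg(2) = 2
  deg(3) = 2
  deg(4) = 3
  deg(5) = 2
  deg(6) = 3

Step 2: Count vertices with odd degree:
  Odd-degree vertices: 4, 6 (2 total)

Step 3: Apply Euler's theorem:
  - Eulerian circuit exists iff graph is connected and all vertices have even degree
  - Eulerian path exists iff graph is connected and has 0 or 2 odd-degree vertices

Graph is connected with exactly 2 odd-degree vertices (4, 6).
Eulerian path exists (starting and ending at the odd-degree vertices), but no Eulerian circuit.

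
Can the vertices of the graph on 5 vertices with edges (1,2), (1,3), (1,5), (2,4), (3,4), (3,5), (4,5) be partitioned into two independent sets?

Step 1: Attempt 2-coloring using BFS:
  Start at vertex 1, assign color 0
  Color vertex 2 with color 1 (neighbor of 1)
  Color vertex 3 with color 1 (neighbor of 1)
  Color vertex 5 with color 1 (neighbor of 1)
  Color vertex 4 with color 0 (neighbor of 2)

Step 2: Conflict found! Vertices 3 and 5 are adjacent but have the same color.
This means the graph contains an odd cycle.

The graph is NOT bipartite.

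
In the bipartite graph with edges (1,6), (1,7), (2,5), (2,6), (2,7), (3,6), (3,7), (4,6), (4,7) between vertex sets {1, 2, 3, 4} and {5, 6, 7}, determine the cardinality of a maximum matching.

Step 1: List the neighbors of each left vertex:
  1: 6, 7
  2: 5, 6, 7
  3: 6, 7
  4: 6, 7

Step 2: Greedily match left vertices, then look for augmenting paths:
  Match 1 -- 6
  Match 2 -- 5
  Match 3 -- 7
  No augmenting path remains.

Step 3: Verify this is maximum:
  Matching size 3 = min(|L|, |R|) = min(4, 3), which is an upper bound, so this matching is maximum.

Maximum matching: {(1,6), (2,5), (3,7)}
Size: 3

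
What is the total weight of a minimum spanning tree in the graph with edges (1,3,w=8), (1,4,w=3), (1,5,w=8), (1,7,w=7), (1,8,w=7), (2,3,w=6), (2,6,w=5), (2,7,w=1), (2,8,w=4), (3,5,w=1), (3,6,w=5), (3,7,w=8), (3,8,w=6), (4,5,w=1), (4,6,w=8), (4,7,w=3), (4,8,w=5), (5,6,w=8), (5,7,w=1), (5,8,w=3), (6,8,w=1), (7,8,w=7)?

Apply Kruskal's algorithm (sort edges by weight, add if no cycle):

Sorted edges by weight:
  (2,7) w=1
  (3,5) w=1
  (4,5) w=1
  (5,7) w=1
  (6,8) w=1
  (1,4) w=3
  (4,7) w=3
  (5,8) w=3
  (2,8) w=4
  (2,6) w=5
  (3,6) w=5
  (4,8) w=5
  (2,3) w=6
  (3,8) w=6
  (1,8) w=7
  (1,7) w=7
  (7,8) w=7
  (1,3) w=8
  (1,5) w=8
  (3,7) w=8
  (4,6) w=8
  (5,6) w=8

Add edge (2,7) w=1 -- no cycle. Running total: 1
Add edge (3,5) w=1 -- no cycle. Running total: 2
Add edge (4,5) w=1 -- no cycle. Running total: 3
Add edge (5,7) w=1 -- no cycle. Running total: 4
Add edge (6,8) w=1 -- no cycle. Running total: 5
Add edge (1,4) w=3 -- no cycle. Running total: 8
Skip edge (4,7) w=3 -- would create cycle
Add edge (5,8) w=3 -- no cycle. Running total: 11

MST edges: (2,7,w=1), (3,5,w=1), (4,5,w=1), (5,7,w=1), (6,8,w=1), (1,4,w=3), (5,8,w=3)
Total MST weight: 1 + 1 + 1 + 1 + 1 + 3 + 3 = 11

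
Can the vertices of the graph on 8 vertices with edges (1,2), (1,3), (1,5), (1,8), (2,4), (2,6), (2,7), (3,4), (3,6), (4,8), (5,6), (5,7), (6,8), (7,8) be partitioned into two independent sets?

Step 1: Attempt 2-coloring using BFS:
  Start at vertex 1, assign color 0
  Color vertex 2 with color 1 (neighbor of 1)
  Color vertex 3 with color 1 (neighbor of 1)
  Color vertex 5 with color 1 (neighbor of 1)
  Color vertex 8 with color 1 (neighbor of 1)
  Color vertex 4 with color 0 (neighbor of 2)
  Color vertex 6 with color 0 (neighbor of 2)
  Color vertex 7 with color 0 (neighbor of 2)

Step 2: 2-coloring succeeded. No conflicts found.
  Set A (color 0): {1, 4, 6, 7}
  Set B (color 1): {2, 3, 5, 8}

The graph is bipartite with partition {1, 4, 6, 7}, {2, 3, 5, 8}.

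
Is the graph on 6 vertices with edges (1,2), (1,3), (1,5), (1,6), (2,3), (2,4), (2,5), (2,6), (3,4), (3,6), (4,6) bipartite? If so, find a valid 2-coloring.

Step 1: Attempt 2-coloring using BFS:
  Start at vertex 1, assign color 0
  Color vertex 2 with color 1 (neighbor of 1)
  Color vertex 3 with color 1 (neighbor of 1)
  Color vertex 5 with color 1 (neighbor of 1)
  Color vertex 6 with color 1 (neighbor of 1)

Step 2: Conflict found! Vertices 2 and 3 are adjacent but have the same color.
This means the graph contains an odd cycle.

The graph is NOT bipartite.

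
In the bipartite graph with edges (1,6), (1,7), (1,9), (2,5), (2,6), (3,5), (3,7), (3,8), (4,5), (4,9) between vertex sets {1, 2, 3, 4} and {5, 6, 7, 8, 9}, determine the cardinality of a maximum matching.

Step 1: List the neighbors of each left vertex:
  1: 6, 7, 9
  2: 5, 6
  3: 5, 7, 8
  4: 5, 9

Step 2: Greedily match left vertices, then look for augmenting paths:
  Match 1 -- 6
  Match 2 -- 5
  Match 3 -- 7
  Match 4 -- 9
  No augmenting path remains.

Step 3: Verify this is maximum:
  Matching size 4 = min(|L|, |R|) = min(4, 5), which is an upper bound, so this matching is maximum.

Maximum matching: {(1,6), (2,5), (3,7), (4,9)}
Size: 4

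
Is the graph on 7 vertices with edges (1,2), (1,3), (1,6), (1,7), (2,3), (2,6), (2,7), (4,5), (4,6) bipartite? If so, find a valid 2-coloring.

Step 1: Attempt 2-coloring using BFS:
  Start at vertex 1, assign color 0
  Color vertex 2 with color 1 (neighbor of 1)
  Color vertex 3 with color 1 (neighbor of 1)
  Color vertex 6 with color 1 (neighbor of 1)
  Color vertex 7 with color 1 (neighbor of 1)

Step 2: Conflict found! Vertices 2 and 3 are adjacent but have the same color.
This means the graph contains an odd cycle.

The graph is NOT bipartite.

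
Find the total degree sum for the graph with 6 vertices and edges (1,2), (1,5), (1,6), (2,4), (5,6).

Step 1: Count edges incident to each vertex:
  deg(1) = 3 (neighbors: 2, 5, 6)
  deg(2) = 2 (neighbors: 1, 4)
  deg(3) = 0 (neighbors: none)
  deg(4) = 1 (neighbors: 2)
  deg(5) = 2 (neighbors: 1, 6)
  deg(6) = 2 (neighbors: 1, 5)

Step 2: Sum all degrees:
  3 + 2 + 0 + 1 + 2 + 2 = 10

Verification: sum of degrees = 2 * |E| = 2 * 5 = 10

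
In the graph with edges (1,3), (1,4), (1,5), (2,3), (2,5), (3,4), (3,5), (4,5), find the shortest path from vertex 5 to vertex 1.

Step 1: Build adjacency list:
  1: 3, 4, 5
  2: 3, 5
  3: 1, 2, 4, 5
  4: 1, 3, 5
  5: 1, 2, 3, 4

Step 2: BFS from vertex 5 to find shortest path to 1:
  vertex 1 reached at distance 1

Step 3: Shortest path: 5 -> 1
Path length: 1 edge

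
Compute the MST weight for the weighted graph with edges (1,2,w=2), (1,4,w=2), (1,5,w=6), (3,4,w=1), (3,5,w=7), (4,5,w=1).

Apply Kruskal's algorithm (sort edges by weight, add if no cycle):

Sorted edges by weight:
  (3,4) w=1
  (4,5) w=1
  (1,2) w=2
  (1,4) w=2
  (1,5) w=6
  (3,5) w=7

Add edge (3,4) w=1 -- no cycle. Running total: 1
Add edge (4,5) w=1 -- no cycle. Running total: 2
Add edge (1,2) w=2 -- no cycle. Running total: 4
Add edge (1,4) w=2 -- no cycle. Running total: 6

MST edges: (3,4,w=1), (4,5,w=1), (1,2,w=2), (1,4,w=2)
Total MST weight: 1 + 1 + 2 + 2 = 6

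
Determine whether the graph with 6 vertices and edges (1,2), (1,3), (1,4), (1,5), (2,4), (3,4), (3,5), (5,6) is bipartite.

Step 1: Attempt 2-coloring using BFS:
  Start at vertex 1, assign color 0
  Color vertex 2 with color 1 (neighbor of 1)
  Color vertex 3 with color 1 (neighbor of 1)
  Color vertex 4 with color 1 (neighbor of 1)
  Color vertex 5 with color 1 (neighbor of 1)

Step 2: Conflict found! Vertices 2 and 4 are adjacent but have the same color.
This means the graph contains an odd cycle.

The graph is NOT bipartite.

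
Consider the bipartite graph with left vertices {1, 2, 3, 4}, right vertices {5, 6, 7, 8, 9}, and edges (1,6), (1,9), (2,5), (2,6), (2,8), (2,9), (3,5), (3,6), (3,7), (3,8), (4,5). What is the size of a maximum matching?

Step 1: List the neighbors of each left vertex:
  1: 6, 9
  2: 5, 6, 8, 9
  3: 5, 6, 7, 8
  4: 5

Step 2: Greedily match left vertices, then look for augmenting paths:
  Match 1 -- 6
  Match 2 -- 8
  Match 3 -- 7
  Match 4 -- 5
  No augmenting path remains.

Step 3: Verify this is maximum:
  Matching size 4 = min(|L|, |R|) = min(4, 5), which is an upper bound, so this matching is maximum.

Maximum matching: {(1,6), (2,8), (3,7), (4,5)}
Size: 4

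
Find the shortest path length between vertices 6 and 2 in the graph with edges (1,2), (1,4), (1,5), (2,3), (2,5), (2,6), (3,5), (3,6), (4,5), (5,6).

Step 1: Build adjacency list:
  1: 2, 4, 5
  2: 1, 3, 5, 6
  3: 2, 5, 6
  4: 1, 5
  5: 1, 2, 3, 4, 6
  6: 2, 3, 5

Step 2: BFS from vertex 6 to find shortest path to 2:
  vertex 2 reached at distance 1

Step 3: Shortest path: 6 -> 2
Path length: 1 edge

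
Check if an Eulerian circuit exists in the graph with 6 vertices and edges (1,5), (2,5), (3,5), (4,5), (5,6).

Step 1: Find the degree of each vertex:
  deg(1) = 1
  deg(2) = 1
  deg(3) = 1
  deg(4) = 1
  deg(5) = 5
  deg(6) = 1

Step 2: Count vertices with odd degree:
  Odd-degree vertices: 1, 2, 3, 4, 5, 6 (6 total)

Step 3: Apply Euler's theorem:
  - Eulerian circuit exists iff graph is connected and all vertices have even degree
  - Eulerian path exists iff graph is connected and has 0 or 2 odd-degree vertices

Graph has 6 odd-degree vertices (need 0 or 2).
Neither Eulerian path nor Eulerian circuit exists.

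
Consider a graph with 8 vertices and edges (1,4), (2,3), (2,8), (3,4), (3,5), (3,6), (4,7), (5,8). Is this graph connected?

Step 1: Build adjacency list from edges:
  1: 4
  2: 3, 8
  3: 2, 4, 5, 6
  4: 1, 3, 7
  5: 3, 8
  6: 3
  7: 4
  8: 2, 5

Step 2: Run BFS/DFS from vertex 1:
  Visited: {1, 4, 3, 7, 2, 5, 6, 8}
  Reached 8 of 8 vertices

Step 3: All 8 vertices reached from vertex 1, so the graph is connected.
Answer: Yes, the graph is connected.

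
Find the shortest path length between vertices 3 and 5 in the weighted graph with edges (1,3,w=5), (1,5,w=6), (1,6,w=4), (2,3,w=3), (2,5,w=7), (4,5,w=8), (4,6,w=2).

Step 1: Build adjacency list with weights:
  1: 3(w=5), 5(w=6), 6(w=4)
  2: 3(w=3), 5(w=7)
  3: 1(w=5), 2(w=3)
  4: 5(w=8), 6(w=2)
  5: 1(w=6), 2(w=7), 4(w=8)
  6: 1(w=4), 4(w=2)

Step 2: Apply Dijkstra's algorithm from vertex 3:
  Visit vertex 3 (distance=0)
    Update dist[1] = 5
    Update dist[2] = 3
  Visit vertex 2 (distance=3)
    Update dist[5] = 10
  Visit vertex 1 (distance=5)
    Update dist[6] = 9
  Visit vertex 6 (distance=9)
    Update dist[4] = 11
  Visit vertex 5 (distance=10)

Step 3: Shortest path: 3 -> 2 -> 5
Total weight: 3 + 7 = 10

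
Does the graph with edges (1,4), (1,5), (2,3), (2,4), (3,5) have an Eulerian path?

Step 1: Find the degree of each vertex:
  deg(1) = 2
  deg(2) = 2
  deg(3) = 2
  deg(4) = 2
  deg(5) = 2

Step 2: Count vertices with odd degree:
  All vertices have even degree (0 odd-degree vertices)

Step 3: Apply Euler's theorem:
  - Eulerian circuit exists iff graph is connected and all vertices have even degree
  - Eulerian path exists iff graph is connected and has 0 or 2 odd-degree vertices

Graph is connected with 0 odd-degree vertices.
Both Eulerian circuit and Eulerian path exist.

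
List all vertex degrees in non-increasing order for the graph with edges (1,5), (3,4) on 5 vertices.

Step 1: Count edges incident to each vertex:
  deg(1) = 1 (neighbors: 5)
  deg(2) = 0 (neighbors: none)
  deg(3) = 1 (neighbors: 4)
  deg(4) = 1 (neighbors: 3)
  deg(5) = 1 (neighbors: 1)

Step 2: Sort degrees in non-increasing order:
  Degrees: [1, 0, 1, 1, 1] -> sorted: [1, 1, 1, 1, 0]

Degree sequence: [1, 1, 1, 1, 0]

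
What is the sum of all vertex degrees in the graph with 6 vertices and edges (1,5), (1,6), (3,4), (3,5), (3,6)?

Step 1: Count edges incident to each vertex:
  deg(1) = 2 (neighbors: 5, 6)
  deg(2) = 0 (neighbors: none)
  deg(3) = 3 (neighbors: 4, 5, 6)
  deg(4) = 1 (neighbors: 3)
  deg(5) = 2 (neighbors: 1, 3)
  deg(6) = 2 (neighbors: 1, 3)

Step 2: Sum all degrees:
  2 + 0 + 3 + 1 + 2 + 2 = 10

Verification: sum of degrees = 2 * |E| = 2 * 5 = 10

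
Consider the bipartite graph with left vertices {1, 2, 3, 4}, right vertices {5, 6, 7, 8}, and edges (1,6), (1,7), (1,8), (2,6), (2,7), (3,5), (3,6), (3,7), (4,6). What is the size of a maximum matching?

Step 1: List the neighbors of each left vertex:
  1: 6, 7, 8
  2: 6, 7
  3: 5, 6, 7
  4: 6

Step 2: Greedily match left vertices, then look for augmenting paths:
  Match 1 -- 8
  Match 2 -- 7
  Match 3 -- 5
  Match 4 -- 6
  No augmenting path remains.

Step 3: Verify this is maximum:
  Matching size 4 = min(|L|, |R|) = min(4, 4), which is an upper bound, so this matching is maximum.

Maximum matching: {(1,8), (2,7), (3,5), (4,6)}
Size: 4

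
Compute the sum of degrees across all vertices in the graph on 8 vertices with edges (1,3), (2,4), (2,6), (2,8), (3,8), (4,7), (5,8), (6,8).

Step 1: Count edges incident to each vertex:
  deg(1) = 1 (neighbors: 3)
  deg(2) = 3 (neighbors: 4, 6, 8)
  deg(3) = 2 (neighbors: 1, 8)
  deg(4) = 2 (neighbors: 2, 7)
  deg(5) = 1 (neighbors: 8)
  deg(6) = 2 (neighbors: 2, 8)
  deg(7) = 1 (neighbors: 4)
  deg(8) = 4 (neighbors: 2, 3, 5, 6)

Step 2: Sum all degrees:
  1 + 3 + 2 + 2 + 1 + 2 + 1 + 4 = 16

Verification: sum of degrees = 2 * |E| = 2 * 8 = 16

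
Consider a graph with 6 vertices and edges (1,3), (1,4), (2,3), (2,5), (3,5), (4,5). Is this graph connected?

Step 1: Build adjacency list from edges:
  1: 3, 4
  2: 3, 5
  3: 1, 2, 5
  4: 1, 5
  5: 2, 3, 4
  6: (none)

Step 2: Run BFS/DFS from vertex 1:
  Visited: {1, 3, 4, 2, 5}
  Reached 5 of 6 vertices

Step 3: Only 5 of 6 vertices reached. Graph is disconnected.
Connected components: {1, 2, 3, 4, 5}, {6}
Answer: No, the graph is not connected (2 components).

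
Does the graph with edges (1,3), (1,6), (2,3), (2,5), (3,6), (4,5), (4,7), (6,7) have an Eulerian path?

Step 1: Find the degree of each vertex:
  deg(1) = 2
  deg(2) = 2
  deg(3) = 3
  deg(4) = 2
  deg(5) = 2
  deg(6) = 3
  deg(7) = 2

Step 2: Count vertices with odd degree:
  Odd-degree vertices: 3, 6 (2 total)

Step 3: Apply Euler's theorem:
  - Eulerian circuit exists iff graph is connected and all vertices have even degree
  - Eulerian path exists iff graph is connected and has 0 or 2 odd-degree vertices

Graph is connected with exactly 2 odd-degree vertices (3, 6).
Eulerian path exists (starting and ending at the odd-degree vertices), but no Eulerian circuit.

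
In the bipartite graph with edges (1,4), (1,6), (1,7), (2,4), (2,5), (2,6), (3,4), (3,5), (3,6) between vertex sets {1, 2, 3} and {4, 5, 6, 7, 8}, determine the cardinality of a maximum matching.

Step 1: List the neighbors of each left vertex:
  1: 4, 6, 7
  2: 4, 5, 6
  3: 4, 5, 6

Step 2: Greedily match left vertices, then look for augmenting paths:
  Match 1 -- 4
  Match 2 -- 5
  Match 3 -- 6
  No augmenting path remains.

Step 3: Verify this is maximum:
  Matching size 3 = min(|L|, |R|) = min(3, 5), which is an upper bound, so this matching is maximum.

Maximum matching: {(1,4), (2,5), (3,6)}
Size: 3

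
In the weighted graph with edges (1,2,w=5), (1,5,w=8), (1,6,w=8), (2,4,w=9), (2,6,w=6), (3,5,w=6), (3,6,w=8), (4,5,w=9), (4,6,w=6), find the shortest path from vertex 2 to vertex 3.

Step 1: Build adjacency list with weights:
  1: 2(w=5), 5(w=8), 6(w=8)
  2: 1(w=5), 4(w=9), 6(w=6)
  3: 5(w=6), 6(w=8)
  4: 2(w=9), 5(w=9), 6(w=6)
  5: 1(w=8), 3(w=6), 4(w=9)
  6: 1(w=8), 2(w=6), 3(w=8), 4(w=6)

Step 2: Apply Dijkstra's algorithm from vertex 2:
  Visit vertex 2 (distance=0)
    Update dist[1] = 5
    Update dist[4] = 9
    Update dist[6] = 6
  Visit vertex 1 (distance=5)
    Update dist[5] = 13
  Visit vertex 6 (distance=6)
    Update dist[3] = 14
  Visit vertex 4 (distance=9)
  Visit vertex 5 (distance=13)
  Visit vertex 3 (distance=14)

Step 3: Shortest path: 2 -> 6 -> 3
Total weight: 6 + 8 = 14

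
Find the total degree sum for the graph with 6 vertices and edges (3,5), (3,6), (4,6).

Step 1: Count edges incident to each vertex:
  deg(1) = 0 (neighbors: none)
  deg(2) = 0 (neighbors: none)
  deg(3) = 2 (neighbors: 5, 6)
  deg(4) = 1 (neighbors: 6)
  deg(5) = 1 (neighbors: 3)
  deg(6) = 2 (neighbors: 3, 4)

Step 2: Sum all degrees:
  0 + 0 + 2 + 1 + 1 + 2 = 6

Verification: sum of degrees = 2 * |E| = 2 * 3 = 6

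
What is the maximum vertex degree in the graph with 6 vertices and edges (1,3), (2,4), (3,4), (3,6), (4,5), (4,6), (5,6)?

Step 1: Count edges incident to each vertex:
  deg(1) = 1 (neighbors: 3)
  deg(2) = 1 (neighbors: 4)
  deg(3) = 3 (neighbors: 1, 4, 6)
  deg(4) = 4 (neighbors: 2, 3, 5, 6)
  deg(5) = 2 (neighbors: 4, 6)
  deg(6) = 3 (neighbors: 3, 4, 5)

Step 2: Find maximum:
  max(1, 1, 3, 4, 2, 3) = 4 (vertex 4)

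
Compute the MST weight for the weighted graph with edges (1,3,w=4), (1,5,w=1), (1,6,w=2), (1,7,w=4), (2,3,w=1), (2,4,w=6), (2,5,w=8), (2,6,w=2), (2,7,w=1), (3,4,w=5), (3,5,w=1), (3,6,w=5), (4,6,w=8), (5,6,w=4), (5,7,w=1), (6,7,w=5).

Apply Kruskal's algorithm (sort edges by weight, add if no cycle):

Sorted edges by weight:
  (1,5) w=1
  (2,3) w=1
  (2,7) w=1
  (3,5) w=1
  (5,7) w=1
  (1,6) w=2
  (2,6) w=2
  (1,3) w=4
  (1,7) w=4
  (5,6) w=4
  (3,6) w=5
  (3,4) w=5
  (6,7) w=5
  (2,4) w=6
  (2,5) w=8
  (4,6) w=8

Add edge (1,5) w=1 -- no cycle. Running total: 1
Add edge (2,3) w=1 -- no cycle. Running total: 2
Add edge (2,7) w=1 -- no cycle. Running total: 3
Add edge (3,5) w=1 -- no cycle. Running total: 4
Skip edge (5,7) w=1 -- would create cycle
Add edge (1,6) w=2 -- no cycle. Running total: 6
Skip edge (2,6) w=2 -- would create cycle
Skip edge (1,3) w=4 -- would create cycle
Skip edge (1,7) w=4 -- would create cycle
Skip edge (5,6) w=4 -- would create cycle
Skip edge (3,6) w=5 -- would create cycle
Add edge (3,4) w=5 -- no cycle. Running total: 11

MST edges: (1,5,w=1), (2,3,w=1), (2,7,w=1), (3,5,w=1), (1,6,w=2), (3,4,w=5)
Total MST weight: 1 + 1 + 1 + 1 + 2 + 5 = 11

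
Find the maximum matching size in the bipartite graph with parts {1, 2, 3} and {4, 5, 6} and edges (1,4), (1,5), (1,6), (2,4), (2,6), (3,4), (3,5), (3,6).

Step 1: List the neighbors of each left vertex:
  1: 4, 5, 6
  2: 4, 6
  3: 4, 5, 6

Step 2: Greedily match left vertices, then look for augmenting paths:
  Match 1 -- 4
  Match 2 -- 6
  Match 3 -- 5
  No augmenting path remains.

Step 3: Verify this is maximum:
  Matching size 3 = min(|L|, |R|) = min(3, 3), which is an upper bound, so this matching is maximum.

Maximum matching: {(1,4), (2,6), (3,5)}
Size: 3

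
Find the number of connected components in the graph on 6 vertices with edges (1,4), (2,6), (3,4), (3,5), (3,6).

Step 1: Build adjacency list from edges:
  1: 4
  2: 6
  3: 4, 5, 6
  4: 1, 3
  5: 3
  6: 2, 3

Step 2: Run BFS/DFS from vertex 1:
  Visited: {1, 4, 3, 5, 6, 2}
  Reached 6 of 6 vertices

Step 3: All 6 vertices reached from vertex 1, so the graph is connected.
Number of connected components: 1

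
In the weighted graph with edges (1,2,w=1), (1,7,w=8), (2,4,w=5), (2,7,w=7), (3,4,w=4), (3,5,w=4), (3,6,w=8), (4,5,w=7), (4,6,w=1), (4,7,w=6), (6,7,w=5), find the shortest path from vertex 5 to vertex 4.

Step 1: Build adjacency list with weights:
  1: 2(w=1), 7(w=8)
  2: 1(w=1), 4(w=5), 7(w=7)
  3: 4(w=4), 5(w=4), 6(w=8)
  4: 2(w=5), 3(w=4), 5(w=7), 6(w=1), 7(w=6)
  5: 3(w=4), 4(w=7)
  6: 3(w=8), 4(w=1), 7(w=5)
  7: 1(w=8), 2(w=7), 4(w=6), 6(w=5)

Step 2: Apply Dijkstra's algorithm from vertex 5:
  Visit vertex 5 (distance=0)
    Update dist[3] = 4
    Update dist[4] = 7
  Visit vertex 3 (distance=4)
    Update dist[6] = 12
  Visit vertex 4 (distance=7)
    Update dist[2] = 12
    Update dist[6] = 8
    Update dist[7] = 13

Step 3: Shortest path: 5 -> 4
Total weight: 7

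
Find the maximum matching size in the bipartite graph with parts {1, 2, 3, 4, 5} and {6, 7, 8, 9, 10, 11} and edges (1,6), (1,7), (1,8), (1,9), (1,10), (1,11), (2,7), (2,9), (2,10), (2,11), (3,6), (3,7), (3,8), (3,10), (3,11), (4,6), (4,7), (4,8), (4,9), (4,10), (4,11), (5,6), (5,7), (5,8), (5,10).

Step 1: List the neighbors of each left vertex:
  1: 6, 7, 8, 9, 10, 11
  2: 7, 9, 10, 11
  3: 6, 7, 8, 10, 11
  4: 6, 7, 8, 9, 10, 11
  5: 6, 7, 8, 10

Step 2: Greedily match left vertices, then look for augmenting paths:
  Match 1 -- 6
  Match 2 -- 7
  Match 3 -- 8
  Match 4 -- 9
  Match 5 -- 10
  No augmenting path remains.

Step 3: Verify this is maximum:
  Matching size 5 = min(|L|, |R|) = min(5, 6), which is an upper bound, so this matching is maximum.

Maximum matching: {(1,6), (2,7), (3,8), (4,9), (5,10)}
Size: 5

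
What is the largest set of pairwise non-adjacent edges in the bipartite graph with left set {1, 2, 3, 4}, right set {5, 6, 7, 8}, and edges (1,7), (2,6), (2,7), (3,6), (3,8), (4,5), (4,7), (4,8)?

Step 1: List the neighbors of each left vertex:
  1: 7
  2: 6, 7
  3: 6, 8
  4: 5, 7, 8

Step 2: Greedily match left vertices, then look for augmenting paths:
  Match 1 -- 7
  Match 2 -- 6
  Match 3 -- 8
  Match 4 -- 5
  No augmenting path remains.

Step 3: Verify this is maximum:
  Matching size 4 = min(|L|, |R|) = min(4, 4), which is an upper bound, so this matching is maximum.

Maximum matching: {(1,7), (2,6), (3,8), (4,5)}
Size: 4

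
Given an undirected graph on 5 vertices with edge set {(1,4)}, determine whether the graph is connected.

Step 1: Build adjacency list from edges:
  1: 4
  2: (none)
  3: (none)
  4: 1
  5: (none)

Step 2: Run BFS/DFS from vertex 1:
  Visited: {1, 4}
  Reached 2 of 5 vertices

Step 3: Only 2 of 5 vertices reached. Graph is disconnected.
Connected components: {1, 4}, {2}, {3}, {5}
Answer: No, the graph is not connected (4 components).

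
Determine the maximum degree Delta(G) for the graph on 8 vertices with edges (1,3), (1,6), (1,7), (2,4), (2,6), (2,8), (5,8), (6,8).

Step 1: Count edges incident to each vertex:
  deg(1) = 3 (neighbors: 3, 6, 7)
  deg(2) = 3 (neighbors: 4, 6, 8)
  deg(3) = 1 (neighbors: 1)
  deg(4) = 1 (neighbors: 2)
  deg(5) = 1 (neighbors: 8)
  deg(6) = 3 (neighbors: 1, 2, 8)
  deg(7) = 1 (neighbors: 1)
  deg(8) = 3 (neighbors: 2, 5, 6)

Step 2: Find maximum:
  max(3, 3, 1, 1, 1, 3, 1, 3) = 3 (vertex 1)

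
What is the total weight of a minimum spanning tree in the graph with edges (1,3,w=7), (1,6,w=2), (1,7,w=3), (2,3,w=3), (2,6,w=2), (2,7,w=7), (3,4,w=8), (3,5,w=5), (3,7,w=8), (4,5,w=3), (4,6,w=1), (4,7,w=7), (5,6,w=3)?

Apply Kruskal's algorithm (sort edges by weight, add if no cycle):

Sorted edges by weight:
  (4,6) w=1
  (1,6) w=2
  (2,6) w=2
  (1,7) w=3
  (2,3) w=3
  (4,5) w=3
  (5,6) w=3
  (3,5) w=5
  (1,3) w=7
  (2,7) w=7
  (4,7) w=7
  (3,4) w=8
  (3,7) w=8

Add edge (4,6) w=1 -- no cycle. Running total: 1
Add edge (1,6) w=2 -- no cycle. Running total: 3
Add edge (2,6) w=2 -- no cycle. Running total: 5
Add edge (1,7) w=3 -- no cycle. Running total: 8
Add edge (2,3) w=3 -- no cycle. Running total: 11
Add edge (4,5) w=3 -- no cycle. Running total: 14

MST edges: (4,6,w=1), (1,6,w=2), (2,6,w=2), (1,7,w=3), (2,3,w=3), (4,5,w=3)
Total MST weight: 1 + 2 + 2 + 3 + 3 + 3 = 14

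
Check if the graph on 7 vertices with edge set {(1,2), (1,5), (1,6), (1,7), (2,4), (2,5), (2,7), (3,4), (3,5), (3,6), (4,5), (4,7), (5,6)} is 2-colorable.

Step 1: Attempt 2-coloring using BFS:
  Start at vertex 1, assign color 0
  Color vertex 2 with color 1 (neighbor of 1)
  Color vertex 5 with color 1 (neighbor of 1)
  Color vertex 6 with color 1 (neighbor of 1)
  Color vertex 7 with color 1 (neighbor of 1)
  Color vertex 4 with color 0 (neighbor of 2)

Step 2: Conflict found! Vertices 2 and 5 are adjacent but have the same color.
This means the graph contains an odd cycle.

The graph is NOT bipartite.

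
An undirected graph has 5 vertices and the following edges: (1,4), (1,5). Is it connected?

Step 1: Build adjacency list from edges:
  1: 4, 5
  2: (none)
  3: (none)
  4: 1
  5: 1

Step 2: Run BFS/DFS from vertex 1:
  Visited: {1, 4, 5}
  Reached 3 of 5 vertices

Step 3: Only 3 of 5 vertices reached. Graph is disconnected.
Connected components: {1, 4, 5}, {2}, {3}
Answer: No, the graph is not connected (3 components).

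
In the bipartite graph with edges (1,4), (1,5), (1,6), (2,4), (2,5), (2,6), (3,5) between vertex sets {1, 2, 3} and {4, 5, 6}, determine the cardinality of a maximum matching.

Step 1: List the neighbors of each left vertex:
  1: 4, 5, 6
  2: 4, 5, 6
  3: 5

Step 2: Greedily match left vertices, then look for augmenting paths:
  Match 1 -- 4
  Match 2 -- 6
  Match 3 -- 5
  No augmenting path remains.

Step 3: Verify this is maximum:
  Matching size 3 = min(|L|, |R|) = min(3, 3), which is an upper bound, so this matching is maximum.

Maximum matching: {(1,4), (2,6), (3,5)}
Size: 3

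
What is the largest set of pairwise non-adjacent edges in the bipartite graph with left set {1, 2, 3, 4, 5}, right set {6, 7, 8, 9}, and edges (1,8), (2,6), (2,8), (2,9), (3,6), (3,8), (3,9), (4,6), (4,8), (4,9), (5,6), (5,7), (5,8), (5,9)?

Step 1: List the neighbors of each left vertex:
  1: 8
  2: 6, 8, 9
  3: 6, 8, 9
  4: 6, 8, 9
  5: 6, 7, 8, 9

Step 2: Greedily match left vertices, then look for augmenting paths:
  Match 1 -- 8
  Match 2 -- 6
  Match 3 -- 9
  Match 5 -- 7
  No augmenting path remains.

Step 3: Verify this is maximum:
  Matching size 4 = min(|L|, |R|) = min(5, 4), which is an upper bound, so this matching is maximum.

Maximum matching: {(1,8), (2,6), (3,9), (5,7)}
Size: 4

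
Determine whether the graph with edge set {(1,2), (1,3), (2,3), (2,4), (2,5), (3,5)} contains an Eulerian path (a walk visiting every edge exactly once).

Step 1: Find the degree of each vertex:
  deg(1) = 2
  deg(2) = 4
  deg(3) = 3
  deg(4) = 1
  deg(5) = 2

Step 2: Count vertices with odd degree:
  Odd-degree vertices: 3, 4 (2 total)

Step 3: Apply Euler's theorem:
  - Eulerian circuit exists iff graph is connected and all vertices have even degree
  - Eulerian path exists iff graph is connected and has 0 or 2 odd-degree vertices

Graph is connected with exactly 2 odd-degree vertices (3, 4).
Eulerian path exists (starting and ending at the odd-degree vertices), but no Eulerian circuit.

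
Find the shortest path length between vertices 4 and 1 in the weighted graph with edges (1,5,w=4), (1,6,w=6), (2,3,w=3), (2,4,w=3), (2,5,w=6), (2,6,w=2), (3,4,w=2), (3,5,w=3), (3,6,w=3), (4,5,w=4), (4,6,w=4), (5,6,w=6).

Step 1: Build adjacency list with weights:
  1: 5(w=4), 6(w=6)
  2: 3(w=3), 4(w=3), 5(w=6), 6(w=2)
  3: 2(w=3), 4(w=2), 5(w=3), 6(w=3)
  4: 2(w=3), 3(w=2), 5(w=4), 6(w=4)
  5: 1(w=4), 2(w=6), 3(w=3), 4(w=4), 6(w=6)
  6: 1(w=6), 2(w=2), 3(w=3), 4(w=4), 5(w=6)

Step 2: Apply Dijkstra's algorithm from vertex 4:
  Visit vertex 4 (distance=0)
    Update dist[2] = 3
    Update dist[3] = 2
    Update dist[5] = 4
    Update dist[6] = 4
  Visit vertex 3 (distance=2)
  Visit vertex 2 (distance=3)
  Visit vertex 5 (distance=4)
    Update dist[1] = 8
  Visit vertex 6 (distance=4)
  Visit vertex 1 (distance=8)

Step 3: Shortest path: 4 -> 5 -> 1
Total weight: 4 + 4 = 8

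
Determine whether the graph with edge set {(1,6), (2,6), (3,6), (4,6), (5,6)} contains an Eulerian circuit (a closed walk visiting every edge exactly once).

Step 1: Find the degree of each vertex:
  deg(1) = 1
  deg(2) = 1
  deg(3) = 1
  deg(4) = 1
  deg(5) = 1
  deg(6) = 5

Step 2: Count vertices with odd degree:
  Odd-degree vertices: 1, 2, 3, 4, 5, 6 (6 total)

Step 3: Apply Euler's theorem:
  - Eulerian circuit exists iff graph is connected and all vertices have even degree
  - Eulerian path exists iff graph is connected and has 0 or 2 odd-degree vertices

Graph has 6 odd-degree vertices (need 0 or 2).
Neither Eulerian path nor Eulerian circuit exists.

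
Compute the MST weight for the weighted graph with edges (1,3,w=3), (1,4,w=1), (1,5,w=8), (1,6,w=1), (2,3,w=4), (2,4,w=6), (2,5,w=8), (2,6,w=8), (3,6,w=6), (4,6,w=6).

Apply Kruskal's algorithm (sort edges by weight, add if no cycle):

Sorted edges by weight:
  (1,4) w=1
  (1,6) w=1
  (1,3) w=3
  (2,3) w=4
  (2,4) w=6
  (3,6) w=6
  (4,6) w=6
  (1,5) w=8
  (2,6) w=8
  (2,5) w=8

Add edge (1,4) w=1 -- no cycle. Running total: 1
Add edge (1,6) w=1 -- no cycle. Running total: 2
Add edge (1,3) w=3 -- no cycle. Running total: 5
Add edge (2,3) w=4 -- no cycle. Running total: 9
Skip edge (2,4) w=6 -- would create cycle
Skip edge (3,6) w=6 -- would create cycle
Skip edge (4,6) w=6 -- would create cycle
Add edge (1,5) w=8 -- no cycle. Running total: 17

MST edges: (1,4,w=1), (1,6,w=1), (1,3,w=3), (2,3,w=4), (1,5,w=8)
Total MST weight: 1 + 1 + 3 + 4 + 8 = 17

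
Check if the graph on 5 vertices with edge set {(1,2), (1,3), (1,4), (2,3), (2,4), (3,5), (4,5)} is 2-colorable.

Step 1: Attempt 2-coloring using BFS:
  Start at vertex 1, assign color 0
  Color vertex 2 with color 1 (neighbor of 1)
  Color vertex 3 with color 1 (neighbor of 1)
  Color vertex 4 with color 1 (neighbor of 1)

Step 2: Conflict found! Vertices 2 and 3 are adjacent but have the same color.
This means the graph contains an odd cycle.

The graph is NOT bipartite.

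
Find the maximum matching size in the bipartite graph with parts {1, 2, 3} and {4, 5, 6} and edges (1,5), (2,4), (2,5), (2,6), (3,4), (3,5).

Step 1: List the neighbors of each left vertex:
  1: 5
  2: 4, 5, 6
  3: 4, 5

Step 2: Greedily match left vertices, then look for augmenting paths:
  Match 1 -- 5
  Match 2 -- 6
  Match 3 -- 4
  No augmenting path remains.

Step 3: Verify this is maximum:
  Matching size 3 = min(|L|, |R|) = min(3, 3), which is an upper bound, so this matching is maximum.

Maximum matching: {(1,5), (2,6), (3,4)}
Size: 3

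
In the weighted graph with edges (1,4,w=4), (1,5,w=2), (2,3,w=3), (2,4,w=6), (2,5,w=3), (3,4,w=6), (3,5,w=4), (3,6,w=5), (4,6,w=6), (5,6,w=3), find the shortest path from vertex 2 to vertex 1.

Step 1: Build adjacency list with weights:
  1: 4(w=4), 5(w=2)
  2: 3(w=3), 4(w=6), 5(w=3)
  3: 2(w=3), 4(w=6), 5(w=4), 6(w=5)
  4: 1(w=4), 2(w=6), 3(w=6), 6(w=6)
  5: 1(w=2), 2(w=3), 3(w=4), 6(w=3)
  6: 3(w=5), 4(w=6), 5(w=3)

Step 2: Apply Dijkstra's algorithm from vertex 2:
  Visit vertex 2 (distance=0)
    Update dist[3] = 3
    Update dist[4] = 6
    Update dist[5] = 3
  Visit vertex 3 (distance=3)
    Update dist[6] = 8
  Visit vertex 5 (distance=3)
    Update dist[1] = 5
    Update dist[6] = 6
  Visit vertex 1 (distance=5)

Step 3: Shortest path: 2 -> 5 -> 1
Total weight: 3 + 2 = 5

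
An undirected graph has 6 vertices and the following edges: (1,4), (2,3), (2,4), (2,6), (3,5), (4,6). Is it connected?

Step 1: Build adjacency list from edges:
  1: 4
  2: 3, 4, 6
  3: 2, 5
  4: 1, 2, 6
  5: 3
  6: 2, 4

Step 2: Run BFS/DFS from vertex 1:
  Visited: {1, 4, 2, 6, 3, 5}
  Reached 6 of 6 vertices

Step 3: All 6 vertices reached from vertex 1, so the graph is connected.
Answer: Yes, the graph is connected.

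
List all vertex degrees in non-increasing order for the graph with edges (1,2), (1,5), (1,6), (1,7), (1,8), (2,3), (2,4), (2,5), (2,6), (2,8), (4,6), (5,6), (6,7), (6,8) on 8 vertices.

Step 1: Count edges incident to each vertex:
  deg(1) = 5 (neighbors: 2, 5, 6, 7, 8)
  deg(2) = 6 (neighbors: 1, 3, 4, 5, 6, 8)
  deg(3) = 1 (neighbors: 2)
  deg(4) = 2 (neighbors: 2, 6)
  deg(5) = 3 (neighbors: 1, 2, 6)
  deg(6) = 6 (neighbors: 1, 2, 4, 5, 7, 8)
  deg(7) = 2 (neighbors: 1, 6)
  deg(8) = 3 (neighbors: 1, 2, 6)

Step 2: Sort degrees in non-increasing order:
  Degrees: [5, 6, 1, 2, 3, 6, 2, 3] -> sorted: [6, 6, 5, 3, 3, 2, 2, 1]

Degree sequence: [6, 6, 5, 3, 3, 2, 2, 1]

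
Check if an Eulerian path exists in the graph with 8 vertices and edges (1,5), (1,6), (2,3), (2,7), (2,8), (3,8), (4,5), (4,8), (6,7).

Step 1: Find the degree of each vertex:
  deg(1) = 2
  deg(2) = 3
  deg(3) = 2
  deg(4) = 2
  deg(5) = 2
  deg(6) = 2
  deg(7) = 2
  deg(8) = 3

Step 2: Count vertices with odd degree:
  Odd-degree vertices: 2, 8 (2 total)

Step 3: Apply Euler's theorem:
  - Eulerian circuit exists iff graph is connected and all vertices have even degree
  - Eulerian path exists iff graph is connected and has 0 or 2 odd-degree vertices

Graph is connected with exactly 2 odd-degree vertices (2, 8).
Eulerian path exists (starting and ending at the odd-degree vertices), but no Eulerian circuit.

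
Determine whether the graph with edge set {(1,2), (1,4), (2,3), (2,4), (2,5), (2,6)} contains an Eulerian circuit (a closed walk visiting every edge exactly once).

Step 1: Find the degree of each vertex:
  deg(1) = 2
  deg(2) = 5
  deg(3) = 1
  deg(4) = 2
  deg(5) = 1
  deg(6) = 1

Step 2: Count vertices with odd degree:
  Odd-degree vertices: 2, 3, 5, 6 (4 total)

Step 3: Apply Euler's theorem:
  - Eulerian circuit exists iff graph is connected and all vertices have even degree
  - Eulerian path exists iff graph is connected and has 0 or 2 odd-degree vertices

Graph has 4 odd-degree vertices (need 0 or 2).
Neither Eulerian path nor Eulerian circuit exists.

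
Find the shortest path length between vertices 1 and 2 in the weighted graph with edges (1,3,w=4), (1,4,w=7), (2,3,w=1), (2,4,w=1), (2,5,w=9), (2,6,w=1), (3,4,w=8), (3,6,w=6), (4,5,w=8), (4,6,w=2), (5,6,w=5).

Step 1: Build adjacency list with weights:
  1: 3(w=4), 4(w=7)
  2: 3(w=1), 4(w=1), 5(w=9), 6(w=1)
  3: 1(w=4), 2(w=1), 4(w=8), 6(w=6)
  4: 1(w=7), 2(w=1), 3(w=8), 5(w=8), 6(w=2)
  5: 2(w=9), 4(w=8), 6(w=5)
  6: 2(w=1), 3(w=6), 4(w=2), 5(w=5)

Step 2: Apply Dijkstra's algorithm from vertex 1:
  Visit vertex 1 (distance=0)
    Update dist[3] = 4
    Update dist[4] = 7
  Visit vertex 3 (distance=4)
    Update dist[2] = 5
    Update dist[6] = 10
  Visit vertex 2 (distance=5)
    Update dist[4] = 6
    Update dist[5] = 14
    Update dist[6] = 6

Step 3: Shortest path: 1 -> 3 -> 2
Total weight: 4 + 1 = 5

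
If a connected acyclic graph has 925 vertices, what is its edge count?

A tree on n vertices always has exactly n - 1 edges.
For n = 925: edges = 925 - 1 = 924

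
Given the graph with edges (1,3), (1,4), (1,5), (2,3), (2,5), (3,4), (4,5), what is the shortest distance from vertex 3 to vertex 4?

Step 1: Build adjacency list:
  1: 3, 4, 5
  2: 3, 5
  3: 1, 2, 4
  4: 1, 3, 5
  5: 1, 2, 4

Step 2: BFS from vertex 3 to find shortest path to 4:
  vertex 1 reached at distance 1
  vertex 2 reached at distance 1
  vertex 4 reached at distance 1

Step 3: Shortest path: 3 -> 4
Path length: 1 edge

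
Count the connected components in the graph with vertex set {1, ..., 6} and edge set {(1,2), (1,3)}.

Step 1: Build adjacency list from edges:
  1: 2, 3
  2: 1
  3: 1
  4: (none)
  5: (none)
  6: (none)

Step 2: Run BFS/DFS from vertex 1:
  Visited: {1, 2, 3}
  Reached 3 of 6 vertices

Step 3: Only 3 of 6 vertices reached. Graph is disconnected.
Connected components: {1, 2, 3}, {4}, {5}, {6}
Number of connected components: 4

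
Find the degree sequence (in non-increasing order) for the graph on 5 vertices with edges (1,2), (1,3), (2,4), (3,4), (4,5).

Step 1: Count edges incident to each vertex:
  deg(1) = 2 (neighbors: 2, 3)
  deg(2) = 2 (neighbors: 1, 4)
  deg(3) = 2 (neighbors: 1, 4)
  deg(4) = 3 (neighbors: 2, 3, 5)
  deg(5) = 1 (neighbors: 4)

Step 2: Sort degrees in non-increasing order:
  Degrees: [2, 2, 2, 3, 1] -> sorted: [3, 2, 2, 2, 1]

Degree sequence: [3, 2, 2, 2, 1]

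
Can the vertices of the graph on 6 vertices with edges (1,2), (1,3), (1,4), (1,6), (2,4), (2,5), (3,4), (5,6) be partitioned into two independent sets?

Step 1: Attempt 2-coloring using BFS:
  Start at vertex 1, assign color 0
  Color vertex 2 with color 1 (neighbor of 1)
  Color vertex 3 with color 1 (neighbor of 1)
  Color vertex 4 with color 1 (neighbor of 1)
  Color vertex 6 with color 1 (neighbor of 1)

Step 2: Conflict found! Vertices 2 and 4 are adjacent but have the same color.
This means the graph contains an odd cycle.

The graph is NOT bipartite.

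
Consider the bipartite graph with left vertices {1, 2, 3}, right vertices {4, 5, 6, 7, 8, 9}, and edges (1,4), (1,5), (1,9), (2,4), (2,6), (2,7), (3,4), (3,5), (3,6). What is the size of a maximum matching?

Step 1: List the neighbors of each left vertex:
  1: 4, 5, 9
  2: 4, 6, 7
  3: 4, 5, 6

Step 2: Greedily match left vertices, then look for augmenting paths:
  Match 1 -- 4
  Match 2 -- 6
  Match 3 -- 5
  No augmenting path remains.

Step 3: Verify this is maximum:
  Matching size 3 = min(|L|, |R|) = min(3, 6), which is an upper bound, so this matching is maximum.

Maximum matching: {(1,4), (2,6), (3,5)}
Size: 3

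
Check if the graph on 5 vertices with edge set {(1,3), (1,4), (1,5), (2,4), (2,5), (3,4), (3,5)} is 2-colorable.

Step 1: Attempt 2-coloring using BFS:
  Start at vertex 1, assign color 0
  Color vertex 3 with color 1 (neighbor of 1)
  Color vertex 4 with color 1 (neighbor of 1)
  Color vertex 5 with color 1 (neighbor of 1)

Step 2: Conflict found! Vertices 3 and 4 are adjacent but have the same color.
This means the graph contains an odd cycle.

The graph is NOT bipartite.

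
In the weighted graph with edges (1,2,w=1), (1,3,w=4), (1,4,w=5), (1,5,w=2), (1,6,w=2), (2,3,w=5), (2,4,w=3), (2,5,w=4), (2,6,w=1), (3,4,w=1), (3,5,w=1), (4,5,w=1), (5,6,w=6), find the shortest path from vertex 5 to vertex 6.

Step 1: Build adjacency list with weights:
  1: 2(w=1), 3(w=4), 4(w=5), 5(w=2), 6(w=2)
  2: 1(w=1), 3(w=5), 4(w=3), 5(w=4), 6(w=1)
  3: 1(w=4), 2(w=5), 4(w=1), 5(w=1)
  4: 1(w=5), 2(w=3), 3(w=1), 5(w=1)
  5: 1(w=2), 2(w=4), 3(w=1), 4(w=1), 6(w=6)
  6: 1(w=2), 2(w=1), 5(w=6)

Step 2: Apply Dijkstra's algorithm from vertex 5:
  Visit vertex 5 (distance=0)
    Update dist[1] = 2
    Update dist[2] = 4
    Update dist[3] = 1
    Update dist[4] = 1
    Update dist[6] = 6
  Visit vertex 3 (distance=1)
  Visit vertex 4 (distance=1)
  Visit vertex 1 (distance=2)
    Update dist[2] = 3
    Update dist[6] = 4
  Visit vertex 2 (distance=3)
  Visit vertex 6 (distance=4)

Step 3: Shortest path: 5 -> 1 -> 6
Total weight: 2 + 2 = 4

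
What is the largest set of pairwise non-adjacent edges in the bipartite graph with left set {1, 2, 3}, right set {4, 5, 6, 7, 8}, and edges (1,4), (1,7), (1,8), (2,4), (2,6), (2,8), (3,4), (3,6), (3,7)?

Step 1: List the neighbors of each left vertex:
  1: 4, 7, 8
  2: 4, 6, 8
  3: 4, 6, 7

Step 2: Greedily match left vertices, then look for augmenting paths:
  Match 1 -- 4
  Match 2 -- 6
  Match 3 -- 7
  No augmenting path remains.

Step 3: Verify this is maximum:
  Matching size 3 = min(|L|, |R|) = min(3, 5), which is an upper bound, so this matching is maximum.

Maximum matching: {(1,4), (2,6), (3,7)}
Size: 3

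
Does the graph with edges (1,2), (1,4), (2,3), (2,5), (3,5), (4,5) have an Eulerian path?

Step 1: Find the degree of each vertex:
  deg(1) = 2
  deg(2) = 3
  deg(3) = 2
  deg(4) = 2
  deg(5) = 3

Step 2: Count vertices with odd degree:
  Odd-degree vertices: 2, 5 (2 total)

Step 3: Apply Euler's theorem:
  - Eulerian circuit exists iff graph is connected and all vertices have even degree
  - Eulerian path exists iff graph is connected and has 0 or 2 odd-degree vertices

Graph is connected with exactly 2 odd-degree vertices (2, 5).
Eulerian path exists (starting and ending at the odd-degree vertices), but no Eulerian circuit.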